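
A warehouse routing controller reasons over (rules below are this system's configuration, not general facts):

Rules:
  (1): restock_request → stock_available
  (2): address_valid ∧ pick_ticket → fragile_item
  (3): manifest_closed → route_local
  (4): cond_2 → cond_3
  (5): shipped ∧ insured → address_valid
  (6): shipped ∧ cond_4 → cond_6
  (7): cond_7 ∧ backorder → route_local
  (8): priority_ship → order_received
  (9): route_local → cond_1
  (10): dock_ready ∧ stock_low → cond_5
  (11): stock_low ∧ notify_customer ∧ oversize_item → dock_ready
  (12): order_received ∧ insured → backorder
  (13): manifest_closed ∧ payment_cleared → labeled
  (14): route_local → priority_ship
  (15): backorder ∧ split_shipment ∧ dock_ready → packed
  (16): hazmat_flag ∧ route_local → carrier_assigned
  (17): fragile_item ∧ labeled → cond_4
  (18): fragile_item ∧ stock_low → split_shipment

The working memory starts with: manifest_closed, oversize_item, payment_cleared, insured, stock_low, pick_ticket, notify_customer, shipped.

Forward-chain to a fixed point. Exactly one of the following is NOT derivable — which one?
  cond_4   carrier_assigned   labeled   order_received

carrier_assigned

Round 1: (3) [manifest_closed → route_local]; (5) [shipped ∧ insured → address_valid]; (11) [stock_low ∧ notify_customer ∧ oversize_item → dock_ready]; (13) [manifest_closed ∧ payment_cleared → labeled]. New: route_local, address_valid, dock_ready, labeled.
Round 2: (2) [address_valid ∧ pick_ticket → fragile_item]; (9) [route_local → cond_1]; (10) [dock_ready ∧ stock_low → cond_5]; (14) [route_local → priority_ship]. New: fragile_item, cond_1, cond_5, priority_ship.
Round 3: (8) [priority_ship → order_received]; (17) [fragile_item ∧ labeled → cond_4]; (18) [fragile_item ∧ stock_low → split_shipment]. New: order_received, cond_4, split_shipment.
Round 4: (6) [shipped ∧ cond_4 → cond_6]; (12) [order_received ∧ insured → backorder]. New: cond_6, backorder.
Round 5: (15) [backorder ∧ split_shipment ∧ dock_ready → packed]. New: packed.
Derived: cond_4 (round 3), labeled (round 1), order_received (round 3). carrier_assigned never appears in any round.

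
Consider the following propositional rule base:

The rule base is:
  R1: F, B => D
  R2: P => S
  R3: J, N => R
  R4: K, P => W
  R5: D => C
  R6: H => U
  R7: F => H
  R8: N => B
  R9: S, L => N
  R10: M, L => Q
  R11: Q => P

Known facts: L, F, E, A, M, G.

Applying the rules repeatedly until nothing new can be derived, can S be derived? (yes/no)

yes

[1] R7 [F => H]; R10 [M, L => Q]. ⇒ new: H, Q.
[2] R6 [H => U]; R11 [Q => P]. ⇒ new: U, P.
[3] R2 [P => S]. ⇒ new: S.
[4] R9 [S, L => N]. ⇒ new: N.
[5] R8 [N => B]. ⇒ new: B.
[6] R1 [F, B => D]. ⇒ new: D.
[7] R5 [D => C]. ⇒ new: C.
S appears in round 3, so it is derivable.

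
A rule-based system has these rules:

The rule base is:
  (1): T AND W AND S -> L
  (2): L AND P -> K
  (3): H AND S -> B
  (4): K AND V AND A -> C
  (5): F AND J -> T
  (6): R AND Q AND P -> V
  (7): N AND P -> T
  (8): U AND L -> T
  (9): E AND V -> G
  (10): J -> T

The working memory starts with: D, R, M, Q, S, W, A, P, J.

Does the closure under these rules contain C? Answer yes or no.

yes

Round 1 — (6), (10), derive V, T.
Round 2 — (1), derive L.
Round 3 — (2), derive K.
Round 4 — (4), derive C.
C appears in round 4, so it is derivable.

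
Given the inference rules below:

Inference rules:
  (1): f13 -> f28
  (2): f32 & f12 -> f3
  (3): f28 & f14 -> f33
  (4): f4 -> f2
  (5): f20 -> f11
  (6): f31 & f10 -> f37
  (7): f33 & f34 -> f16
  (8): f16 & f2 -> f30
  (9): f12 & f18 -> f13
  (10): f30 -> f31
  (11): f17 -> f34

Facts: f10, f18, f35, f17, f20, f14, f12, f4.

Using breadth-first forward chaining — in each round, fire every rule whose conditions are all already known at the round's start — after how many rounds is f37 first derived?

7

[1] (4) [f4 -> f2]; (5) [f20 -> f11]; (9) [f12 & f18 -> f13]; (11) [f17 -> f34]. ⇒ new: f2, f11, f13, f34.
[2] (1) [f13 -> f28]. ⇒ new: f28.
[3] (3) [f28 & f14 -> f33]. ⇒ new: f33.
[4] (7) [f33 & f34 -> f16]. ⇒ new: f16.
[5] (8) [f16 & f2 -> f30]. ⇒ new: f30.
[6] (10) [f30 -> f31]. ⇒ new: f31.
[7] (6) [f31 & f10 -> f37]. ⇒ new: f37.
f37 first appears in round 7.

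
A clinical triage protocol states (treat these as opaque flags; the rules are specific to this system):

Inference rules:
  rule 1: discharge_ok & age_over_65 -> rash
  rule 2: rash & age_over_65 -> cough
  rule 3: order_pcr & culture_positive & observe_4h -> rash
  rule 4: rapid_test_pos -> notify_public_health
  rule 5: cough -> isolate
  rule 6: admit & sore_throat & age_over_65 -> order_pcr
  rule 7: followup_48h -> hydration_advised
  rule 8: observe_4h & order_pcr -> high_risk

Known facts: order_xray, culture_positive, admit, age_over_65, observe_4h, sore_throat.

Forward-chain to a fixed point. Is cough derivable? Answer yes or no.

yes

[1] rule 6 [admit & sore_throat & age_over_65 -> order_pcr]. ⇒ new: order_pcr.
[2] rule 3 [order_pcr & culture_positive & observe_4h -> rash]; rule 8 [observe_4h & order_pcr -> high_risk]. ⇒ new: rash, high_risk.
[3] rule 2 [rash & age_over_65 -> cough]. ⇒ new: cough.
[4] rule 5 [cough -> isolate]. ⇒ new: isolate.
cough appears in round 3, so it is derivable.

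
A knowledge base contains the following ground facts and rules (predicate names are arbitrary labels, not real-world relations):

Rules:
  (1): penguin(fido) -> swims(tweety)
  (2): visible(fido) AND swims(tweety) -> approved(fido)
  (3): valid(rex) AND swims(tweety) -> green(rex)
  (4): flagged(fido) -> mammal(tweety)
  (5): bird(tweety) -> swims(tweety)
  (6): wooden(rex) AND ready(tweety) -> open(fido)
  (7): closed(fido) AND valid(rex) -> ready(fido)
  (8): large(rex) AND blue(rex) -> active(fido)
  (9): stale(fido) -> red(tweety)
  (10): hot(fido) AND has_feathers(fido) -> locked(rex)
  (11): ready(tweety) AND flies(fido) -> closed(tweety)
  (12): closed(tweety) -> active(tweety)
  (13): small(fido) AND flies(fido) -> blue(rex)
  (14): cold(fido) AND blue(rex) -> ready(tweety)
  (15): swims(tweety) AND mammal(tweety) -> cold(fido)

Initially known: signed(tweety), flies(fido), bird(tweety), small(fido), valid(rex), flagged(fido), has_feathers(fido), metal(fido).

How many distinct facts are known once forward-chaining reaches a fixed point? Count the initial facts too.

16

[1] (4) [flagged(fido) -> mammal(tweety)]; (5) [bird(tweety) -> swims(tweety)]; (13) [small(fido) AND flies(fido) -> blue(rex)]. ⇒ new: mammal(tweety), swims(tweety), blue(rex).
[2] (3) [valid(rex) AND swims(tweety) -> green(rex)]; (15) [swims(tweety) AND mammal(tweety) -> cold(fido)]. ⇒ new: green(rex), cold(fido).
[3] (14) [cold(fido) AND blue(rex) -> ready(tweety)]. ⇒ new: ready(tweety).
[4] (11) [ready(tweety) AND flies(fido) -> closed(tweety)]. ⇒ new: closed(tweety).
[5] (12) [closed(tweety) -> active(tweety)]. ⇒ new: active(tweety).
Closure: {active(tweety), bird(tweety), blue(rex), closed(tweety), cold(fido), flagged(fido), flies(fido), green(rex), has_feathers(fido), mammal(tweety), metal(fido), ready(tweety), signed(tweety), small(fido), swims(tweety), valid(rex)} — 16 facts.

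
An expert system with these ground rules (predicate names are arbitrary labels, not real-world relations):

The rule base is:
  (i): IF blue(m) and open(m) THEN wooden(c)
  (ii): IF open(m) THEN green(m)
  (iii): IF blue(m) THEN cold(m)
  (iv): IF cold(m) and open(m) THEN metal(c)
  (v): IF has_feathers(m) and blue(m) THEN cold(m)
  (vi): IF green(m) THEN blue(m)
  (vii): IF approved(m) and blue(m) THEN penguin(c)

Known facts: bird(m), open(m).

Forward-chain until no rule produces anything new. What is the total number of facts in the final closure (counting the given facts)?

7

[1] (ii) [IF open(m) THEN green(m)]. ⇒ new: green(m).
[2] (vi) [IF green(m) THEN blue(m)]. ⇒ new: blue(m).
[3] (i) [IF blue(m) and open(m) THEN wooden(c)]; (iii) [IF blue(m) THEN cold(m)]. ⇒ new: wooden(c), cold(m).
[4] (iv) [IF cold(m) and open(m) THEN metal(c)]. ⇒ new: metal(c).
Closure: {bird(m), blue(m), cold(m), green(m), metal(c), open(m), wooden(c)} — 7 facts.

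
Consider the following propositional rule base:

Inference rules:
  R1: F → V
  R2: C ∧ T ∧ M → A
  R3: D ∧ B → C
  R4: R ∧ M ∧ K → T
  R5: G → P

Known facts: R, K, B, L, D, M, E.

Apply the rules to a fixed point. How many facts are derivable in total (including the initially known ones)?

Round 1 fires R3, R4, giving C, T.
Round 2 fires R2, giving A.
Closure: {A, B, C, D, E, K, L, M, R, T} — 10 facts.

10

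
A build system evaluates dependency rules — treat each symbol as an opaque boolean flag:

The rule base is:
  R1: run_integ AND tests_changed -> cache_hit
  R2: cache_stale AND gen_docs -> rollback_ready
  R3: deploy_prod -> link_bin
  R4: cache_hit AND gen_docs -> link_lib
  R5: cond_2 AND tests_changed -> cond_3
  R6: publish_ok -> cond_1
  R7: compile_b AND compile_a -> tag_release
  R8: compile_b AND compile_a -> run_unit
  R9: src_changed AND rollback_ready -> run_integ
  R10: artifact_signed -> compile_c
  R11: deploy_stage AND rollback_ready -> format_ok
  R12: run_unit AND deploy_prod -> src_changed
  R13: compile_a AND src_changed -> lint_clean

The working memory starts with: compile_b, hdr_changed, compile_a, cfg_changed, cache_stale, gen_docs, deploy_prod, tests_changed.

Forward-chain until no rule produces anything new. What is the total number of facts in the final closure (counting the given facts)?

Round 1 fires R2, R3, R7, R8, giving rollback_ready, link_bin, tag_release, run_unit.
Round 2 fires R12, giving src_changed.
Round 3 fires R9, R13, giving run_integ, lint_clean.
Round 4 fires R1, giving cache_hit.
Round 5 fires R4, giving link_lib.
Closure: {cache_hit, cache_stale, cfg_changed, compile_a, compile_b, deploy_prod, gen_docs, hdr_changed, link_bin, link_lib, lint_clean, rollback_ready, run_integ, run_unit, src_changed, tag_release, tests_changed} — 17 facts.

17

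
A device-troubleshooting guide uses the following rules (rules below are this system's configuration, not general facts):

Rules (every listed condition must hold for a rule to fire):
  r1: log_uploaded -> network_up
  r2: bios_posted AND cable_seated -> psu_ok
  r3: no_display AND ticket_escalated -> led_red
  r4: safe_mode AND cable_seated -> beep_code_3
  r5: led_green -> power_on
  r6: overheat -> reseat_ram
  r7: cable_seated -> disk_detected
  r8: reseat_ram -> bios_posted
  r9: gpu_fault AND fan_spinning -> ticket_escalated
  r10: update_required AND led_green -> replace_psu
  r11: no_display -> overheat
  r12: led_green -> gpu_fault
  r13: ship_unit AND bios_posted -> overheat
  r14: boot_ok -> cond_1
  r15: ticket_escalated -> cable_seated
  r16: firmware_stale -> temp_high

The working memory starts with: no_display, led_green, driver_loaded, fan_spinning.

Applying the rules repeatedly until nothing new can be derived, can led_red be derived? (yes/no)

yes

Round 1 fires r5, r11, r12, giving power_on, overheat, gpu_fault.
Round 2 fires r6, r9, giving reseat_ram, ticket_escalated.
Round 3 fires r3, r8, r15, giving led_red, bios_posted, cable_seated.
Round 4 fires r2, r7, giving psu_ok, disk_detected.
led_red appears in round 3, so it is derivable.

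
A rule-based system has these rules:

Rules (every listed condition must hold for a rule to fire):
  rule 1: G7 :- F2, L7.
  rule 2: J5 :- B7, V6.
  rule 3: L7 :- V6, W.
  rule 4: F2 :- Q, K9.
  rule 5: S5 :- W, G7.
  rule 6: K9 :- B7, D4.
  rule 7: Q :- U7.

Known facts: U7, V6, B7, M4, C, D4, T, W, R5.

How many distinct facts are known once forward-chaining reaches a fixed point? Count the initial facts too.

[1] rule 2 [J5 :- B7, V6.]; rule 3 [L7 :- V6, W.]; rule 6 [K9 :- B7, D4.]; rule 7 [Q :- U7.]. ⇒ new: J5, L7, K9, Q.
[2] rule 4 [F2 :- Q, K9.]. ⇒ new: F2.
[3] rule 1 [G7 :- F2, L7.]. ⇒ new: G7.
[4] rule 5 [S5 :- W, G7.]. ⇒ new: S5.
Closure: {B7, C, D4, F2, G7, J5, K9, L7, M4, Q, R5, S5, T, U7, V6, W} — 16 facts.

16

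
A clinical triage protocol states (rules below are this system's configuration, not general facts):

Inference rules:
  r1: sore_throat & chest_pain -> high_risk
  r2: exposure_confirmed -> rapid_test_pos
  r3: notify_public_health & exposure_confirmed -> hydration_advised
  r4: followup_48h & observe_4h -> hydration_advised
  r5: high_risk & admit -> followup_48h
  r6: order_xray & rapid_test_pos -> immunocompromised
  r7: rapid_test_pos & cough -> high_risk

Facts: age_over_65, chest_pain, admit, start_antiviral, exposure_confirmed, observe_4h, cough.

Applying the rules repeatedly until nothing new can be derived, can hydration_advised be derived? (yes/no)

[1] r2 [exposure_confirmed -> rapid_test_pos]. ⇒ new: rapid_test_pos.
[2] r7 [rapid_test_pos & cough -> high_risk]. ⇒ new: high_risk.
[3] r5 [high_risk & admit -> followup_48h]. ⇒ new: followup_48h.
[4] r4 [followup_48h & observe_4h -> hydration_advised]. ⇒ new: hydration_advised.
hydration_advised appears in round 4, so it is derivable.

yes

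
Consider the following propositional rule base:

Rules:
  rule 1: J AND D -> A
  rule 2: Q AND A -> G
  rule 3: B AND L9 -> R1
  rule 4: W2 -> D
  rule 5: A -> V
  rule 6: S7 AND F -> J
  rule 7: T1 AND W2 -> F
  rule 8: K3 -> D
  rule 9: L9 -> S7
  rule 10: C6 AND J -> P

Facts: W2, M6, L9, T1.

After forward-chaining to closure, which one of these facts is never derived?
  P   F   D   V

P

Round 1: rule 4 [W2 -> D]; rule 7 [T1 AND W2 -> F]; rule 9 [L9 -> S7]. New: D, F, S7.
Round 2: rule 6 [S7 AND F -> J]. New: J.
Round 3: rule 1 [J AND D -> A]. New: A.
Round 4: rule 5 [A -> V]. New: V.
Derived: V (round 4), F (round 1), D (round 1). P never appears in any round.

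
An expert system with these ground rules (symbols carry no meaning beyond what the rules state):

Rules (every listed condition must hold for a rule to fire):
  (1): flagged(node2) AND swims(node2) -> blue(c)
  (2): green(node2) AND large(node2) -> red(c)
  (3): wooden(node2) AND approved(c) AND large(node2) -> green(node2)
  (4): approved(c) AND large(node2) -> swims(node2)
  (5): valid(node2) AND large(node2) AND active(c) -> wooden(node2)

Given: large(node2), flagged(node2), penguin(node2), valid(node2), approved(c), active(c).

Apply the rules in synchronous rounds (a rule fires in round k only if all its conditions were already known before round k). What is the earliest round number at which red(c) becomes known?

Round 1 fires (4), (5), giving swims(node2), wooden(node2).
Round 2 fires (1), (3), giving blue(c), green(node2).
Round 3 fires (2), giving red(c).
red(c) first appears in round 3.

3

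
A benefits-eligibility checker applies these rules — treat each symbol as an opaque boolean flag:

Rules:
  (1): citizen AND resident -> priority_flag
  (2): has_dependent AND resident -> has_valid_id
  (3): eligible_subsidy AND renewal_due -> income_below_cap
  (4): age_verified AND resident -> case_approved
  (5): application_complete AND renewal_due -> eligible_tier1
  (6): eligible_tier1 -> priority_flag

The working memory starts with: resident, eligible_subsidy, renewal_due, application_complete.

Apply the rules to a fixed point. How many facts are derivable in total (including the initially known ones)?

Round 1 fires (3), (5), giving income_below_cap, eligible_tier1.
Round 2 fires (6), giving priority_flag.
Closure: {application_complete, eligible_subsidy, eligible_tier1, income_below_cap, priority_flag, renewal_due, resident} — 7 facts.

7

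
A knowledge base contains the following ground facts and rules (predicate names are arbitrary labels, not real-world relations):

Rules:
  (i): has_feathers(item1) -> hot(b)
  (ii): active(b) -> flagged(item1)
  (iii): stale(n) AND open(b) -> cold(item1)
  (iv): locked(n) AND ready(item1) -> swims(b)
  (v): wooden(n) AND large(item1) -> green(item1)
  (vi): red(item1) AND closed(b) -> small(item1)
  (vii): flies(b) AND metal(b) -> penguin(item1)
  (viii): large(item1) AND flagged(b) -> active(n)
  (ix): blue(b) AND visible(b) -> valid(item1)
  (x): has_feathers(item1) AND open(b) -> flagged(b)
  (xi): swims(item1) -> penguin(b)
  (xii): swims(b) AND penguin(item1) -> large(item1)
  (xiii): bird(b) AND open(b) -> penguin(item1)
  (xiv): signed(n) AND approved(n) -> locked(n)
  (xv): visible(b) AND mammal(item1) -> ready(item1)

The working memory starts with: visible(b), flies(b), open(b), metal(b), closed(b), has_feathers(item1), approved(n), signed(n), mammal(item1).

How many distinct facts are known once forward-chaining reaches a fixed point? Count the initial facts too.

[1] (i) [has_feathers(item1) -> hot(b)]; (vii) [flies(b) AND metal(b) -> penguin(item1)]; (x) [has_feathers(item1) AND open(b) -> flagged(b)]; (xiv) [signed(n) AND approved(n) -> locked(n)]; (xv) [visible(b) AND mammal(item1) -> ready(item1)]. ⇒ new: hot(b), penguin(item1), flagged(b), locked(n), ready(item1).
[2] (iv) [locked(n) AND ready(item1) -> swims(b)]. ⇒ new: swims(b).
[3] (xii) [swims(b) AND penguin(item1) -> large(item1)]. ⇒ new: large(item1).
[4] (viii) [large(item1) AND flagged(b) -> active(n)]. ⇒ new: active(n).
Closure: {active(n), approved(n), closed(b), flagged(b), flies(b), has_feathers(item1), hot(b), large(item1), locked(n), mammal(item1), metal(b), open(b), penguin(item1), ready(item1), signed(n), swims(b), visible(b)} — 17 facts.

17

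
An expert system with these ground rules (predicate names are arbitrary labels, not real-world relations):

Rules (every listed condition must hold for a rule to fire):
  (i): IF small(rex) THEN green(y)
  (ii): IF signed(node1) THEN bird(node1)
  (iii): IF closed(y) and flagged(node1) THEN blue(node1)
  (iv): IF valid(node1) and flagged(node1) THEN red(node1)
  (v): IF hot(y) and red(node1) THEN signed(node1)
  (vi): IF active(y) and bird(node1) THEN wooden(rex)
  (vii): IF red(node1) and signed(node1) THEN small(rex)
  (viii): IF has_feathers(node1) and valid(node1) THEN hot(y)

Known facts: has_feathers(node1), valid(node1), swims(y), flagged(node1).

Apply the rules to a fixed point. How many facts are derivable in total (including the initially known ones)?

10

[1] (iv) [IF valid(node1) and flagged(node1) THEN red(node1)]; (viii) [IF has_feathers(node1) and valid(node1) THEN hot(y)]. ⇒ new: red(node1), hot(y).
[2] (v) [IF hot(y) and red(node1) THEN signed(node1)]. ⇒ new: signed(node1).
[3] (ii) [IF signed(node1) THEN bird(node1)]; (vii) [IF red(node1) and signed(node1) THEN small(rex)]. ⇒ new: bird(node1), small(rex).
[4] (i) [IF small(rex) THEN green(y)]. ⇒ new: green(y).
Closure: {bird(node1), flagged(node1), green(y), has_feathers(node1), hot(y), red(node1), signed(node1), small(rex), swims(y), valid(node1)} — 10 facts.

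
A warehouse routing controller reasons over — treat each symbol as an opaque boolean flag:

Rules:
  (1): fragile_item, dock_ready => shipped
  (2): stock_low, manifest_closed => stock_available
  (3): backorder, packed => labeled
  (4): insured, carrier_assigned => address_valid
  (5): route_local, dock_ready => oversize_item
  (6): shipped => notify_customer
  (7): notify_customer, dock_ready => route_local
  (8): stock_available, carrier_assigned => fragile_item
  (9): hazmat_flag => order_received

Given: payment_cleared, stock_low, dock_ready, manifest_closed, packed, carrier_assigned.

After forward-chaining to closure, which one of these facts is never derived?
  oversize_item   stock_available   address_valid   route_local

Round 1 — (2), derive stock_available.
Round 2 — (8), derive fragile_item.
Round 3 — (1), derive shipped.
Round 4 — (6), derive notify_customer.
Round 5 — (7), derive route_local.
Round 6 — (5), derive oversize_item.
Derived: oversize_item (round 6), stock_available (round 1), route_local (round 5). address_valid never appears in any round.

address_valid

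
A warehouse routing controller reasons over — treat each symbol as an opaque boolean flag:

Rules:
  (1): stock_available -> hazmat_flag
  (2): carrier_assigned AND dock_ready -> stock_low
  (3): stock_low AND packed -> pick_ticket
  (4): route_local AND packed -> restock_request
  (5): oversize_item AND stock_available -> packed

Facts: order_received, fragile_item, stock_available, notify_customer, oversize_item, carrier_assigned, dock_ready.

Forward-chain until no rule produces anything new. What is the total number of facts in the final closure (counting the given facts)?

11

Round 1: (1) [stock_available -> hazmat_flag]; (2) [carrier_assigned AND dock_ready -> stock_low]; (5) [oversize_item AND stock_available -> packed]. New: hazmat_flag, stock_low, packed.
Round 2: (3) [stock_low AND packed -> pick_ticket]. New: pick_ticket.
Closure: {carrier_assigned, dock_ready, fragile_item, hazmat_flag, notify_customer, order_received, oversize_item, packed, pick_ticket, stock_available, stock_low} — 11 facts.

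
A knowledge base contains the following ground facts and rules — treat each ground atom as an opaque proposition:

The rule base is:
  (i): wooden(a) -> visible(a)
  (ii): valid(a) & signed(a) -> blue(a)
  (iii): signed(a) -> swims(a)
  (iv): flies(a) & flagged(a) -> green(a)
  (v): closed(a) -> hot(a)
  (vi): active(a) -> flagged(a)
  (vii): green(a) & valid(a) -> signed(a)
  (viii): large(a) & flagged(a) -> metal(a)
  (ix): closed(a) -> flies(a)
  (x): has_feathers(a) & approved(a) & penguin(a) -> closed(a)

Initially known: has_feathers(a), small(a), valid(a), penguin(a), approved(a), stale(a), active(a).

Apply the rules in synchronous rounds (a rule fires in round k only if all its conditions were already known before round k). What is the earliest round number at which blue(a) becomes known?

Round 1: (vi) [active(a) -> flagged(a)]; (x) [has_feathers(a) & approved(a) & penguin(a) -> closed(a)]. Adds flagged(a), closed(a).
Round 2: (v) [closed(a) -> hot(a)]; (ix) [closed(a) -> flies(a)]. Adds hot(a), flies(a).
Round 3: (iv) [flies(a) & flagged(a) -> green(a)]. Adds green(a).
Round 4: (vii) [green(a) & valid(a) -> signed(a)]. Adds signed(a).
Round 5: (ii) [valid(a) & signed(a) -> blue(a)]; (iii) [signed(a) -> swims(a)]. Adds blue(a), swims(a).
blue(a) first appears in round 5.

5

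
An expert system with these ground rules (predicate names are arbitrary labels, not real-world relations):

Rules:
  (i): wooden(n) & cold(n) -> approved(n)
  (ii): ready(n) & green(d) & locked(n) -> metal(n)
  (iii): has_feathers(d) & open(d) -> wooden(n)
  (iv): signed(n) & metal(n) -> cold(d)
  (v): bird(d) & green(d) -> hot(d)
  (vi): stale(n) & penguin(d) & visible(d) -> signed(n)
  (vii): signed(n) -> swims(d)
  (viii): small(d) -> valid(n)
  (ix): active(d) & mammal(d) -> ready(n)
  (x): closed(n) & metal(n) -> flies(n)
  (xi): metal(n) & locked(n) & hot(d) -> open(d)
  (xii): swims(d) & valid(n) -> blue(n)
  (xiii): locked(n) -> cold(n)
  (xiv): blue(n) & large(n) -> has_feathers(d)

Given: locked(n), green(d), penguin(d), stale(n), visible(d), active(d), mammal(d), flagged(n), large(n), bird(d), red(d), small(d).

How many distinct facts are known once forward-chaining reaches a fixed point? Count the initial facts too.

25

Round 1 — (v), (vi), (viii), (ix), (xiii), derive hot(d), signed(n), valid(n), ready(n), cold(n).
Round 2 — (ii), (vii), derive metal(n), swims(d).
Round 3 — (iv), (xi), (xii), derive cold(d), open(d), blue(n).
Round 4 — (xiv), derive has_feathers(d).
Round 5 — (iii), derive wooden(n).
Round 6 — (i), derive approved(n).
Closure: {active(d), approved(n), bird(d), blue(n), cold(d), cold(n), flagged(n), green(d), has_feathers(d), hot(d), large(n), locked(n), mammal(d), metal(n), open(d), penguin(d), ready(n), red(d), signed(n), small(d), stale(n), swims(d), valid(n), visible(d), wooden(n)} — 25 facts.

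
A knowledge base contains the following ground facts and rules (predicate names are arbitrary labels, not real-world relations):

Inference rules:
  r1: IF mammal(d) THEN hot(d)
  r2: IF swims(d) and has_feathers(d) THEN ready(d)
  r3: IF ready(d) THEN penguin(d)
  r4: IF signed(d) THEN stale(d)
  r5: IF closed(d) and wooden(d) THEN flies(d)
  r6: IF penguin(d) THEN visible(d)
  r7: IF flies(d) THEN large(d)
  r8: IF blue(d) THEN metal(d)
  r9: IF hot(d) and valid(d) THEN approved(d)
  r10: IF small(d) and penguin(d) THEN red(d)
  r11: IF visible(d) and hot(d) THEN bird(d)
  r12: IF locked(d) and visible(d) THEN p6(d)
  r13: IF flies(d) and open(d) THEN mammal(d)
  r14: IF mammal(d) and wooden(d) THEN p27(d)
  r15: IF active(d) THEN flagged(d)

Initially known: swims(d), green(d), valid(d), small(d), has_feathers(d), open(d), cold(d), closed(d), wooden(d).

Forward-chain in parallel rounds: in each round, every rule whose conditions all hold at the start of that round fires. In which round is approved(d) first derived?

Round 1 — r2, r5, derive ready(d), flies(d).
Round 2 — r3, r7, r13, derive penguin(d), large(d), mammal(d).
Round 3 — r1, r6, r10, r14, derive hot(d), visible(d), red(d), p27(d).
Round 4 — r9, r11, derive approved(d), bird(d).
approved(d) first appears in round 4.

4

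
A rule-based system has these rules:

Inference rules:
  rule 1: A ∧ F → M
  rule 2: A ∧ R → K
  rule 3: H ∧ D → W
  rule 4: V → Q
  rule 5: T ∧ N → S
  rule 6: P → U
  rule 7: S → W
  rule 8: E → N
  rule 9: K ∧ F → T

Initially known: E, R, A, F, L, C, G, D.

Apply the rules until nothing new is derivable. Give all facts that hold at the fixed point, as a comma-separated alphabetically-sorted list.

Round 1 fires rule 1, rule 2, rule 8, giving M, K, N.
Round 2 fires rule 9, giving T.
Round 3 fires rule 5, giving S.
Round 4 fires rule 7, giving W.

A, C, D, E, F, G, K, L, M, N, R, S, T, W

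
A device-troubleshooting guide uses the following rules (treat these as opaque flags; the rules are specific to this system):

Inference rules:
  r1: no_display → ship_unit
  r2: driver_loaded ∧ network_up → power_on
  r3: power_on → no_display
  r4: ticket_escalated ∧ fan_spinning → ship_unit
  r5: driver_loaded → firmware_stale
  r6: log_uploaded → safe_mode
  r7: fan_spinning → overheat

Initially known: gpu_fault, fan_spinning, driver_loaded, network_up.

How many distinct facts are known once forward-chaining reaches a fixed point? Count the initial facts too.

[1] r2 [driver_loaded ∧ network_up → power_on]; r5 [driver_loaded → firmware_stale]; r7 [fan_spinning → overheat]. ⇒ new: power_on, firmware_stale, overheat.
[2] r3 [power_on → no_display]. ⇒ new: no_display.
[3] r1 [no_display → ship_unit]. ⇒ new: ship_unit.
Closure: {driver_loaded, fan_spinning, firmware_stale, gpu_fault, network_up, no_display, overheat, power_on, ship_unit} — 9 facts.

9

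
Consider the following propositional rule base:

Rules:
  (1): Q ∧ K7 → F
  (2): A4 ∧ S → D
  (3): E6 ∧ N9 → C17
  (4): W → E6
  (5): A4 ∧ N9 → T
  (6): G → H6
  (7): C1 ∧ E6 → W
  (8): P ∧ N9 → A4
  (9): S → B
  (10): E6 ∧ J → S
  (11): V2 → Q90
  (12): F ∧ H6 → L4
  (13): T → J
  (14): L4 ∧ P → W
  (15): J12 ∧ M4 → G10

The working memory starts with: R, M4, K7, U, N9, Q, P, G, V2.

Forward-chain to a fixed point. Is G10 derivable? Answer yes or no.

Round 1 fires (1), (6), (8), (11), giving F, H6, A4, Q90.
Round 2 fires (5), (12), giving T, L4.
Round 3 fires (13), (14), giving J, W.
Round 4 fires (4), giving E6.
Round 5 fires (3), (10), giving C17, S.
Round 6 fires (2), (9), giving D, B.
Fixed point reached. G10 is concluded only by (15); (15) needs J12 (never derived).

no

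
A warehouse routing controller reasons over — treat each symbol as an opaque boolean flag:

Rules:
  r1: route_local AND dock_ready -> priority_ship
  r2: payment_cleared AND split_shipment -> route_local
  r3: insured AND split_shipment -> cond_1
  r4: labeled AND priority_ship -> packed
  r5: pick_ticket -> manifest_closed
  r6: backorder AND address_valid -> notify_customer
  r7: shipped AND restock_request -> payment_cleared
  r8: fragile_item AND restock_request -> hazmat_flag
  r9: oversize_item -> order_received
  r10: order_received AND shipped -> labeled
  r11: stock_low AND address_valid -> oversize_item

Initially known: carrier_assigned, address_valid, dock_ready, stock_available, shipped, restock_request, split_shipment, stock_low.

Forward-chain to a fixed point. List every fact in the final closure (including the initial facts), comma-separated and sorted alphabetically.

address_valid, carrier_assigned, dock_ready, labeled, order_received, oversize_item, packed, payment_cleared, priority_ship, restock_request, route_local, shipped, split_shipment, stock_available, stock_low

Round 1 — r7, r11, derive payment_cleared, oversize_item.
Round 2 — r2, r9, derive route_local, order_received.
Round 3 — r1, r10, derive priority_ship, labeled.
Round 4 — r4, derive packed.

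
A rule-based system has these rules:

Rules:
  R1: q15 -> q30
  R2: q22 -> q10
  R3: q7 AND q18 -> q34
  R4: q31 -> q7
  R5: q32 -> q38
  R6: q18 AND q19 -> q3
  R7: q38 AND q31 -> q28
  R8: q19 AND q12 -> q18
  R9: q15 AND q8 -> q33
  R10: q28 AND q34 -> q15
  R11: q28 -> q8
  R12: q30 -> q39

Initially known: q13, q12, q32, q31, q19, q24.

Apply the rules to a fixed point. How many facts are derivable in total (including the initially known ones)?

17

Round 1: R4 [q31 -> q7]; R5 [q32 -> q38]; R8 [q19 AND q12 -> q18]. Adds q7, q38, q18.
Round 2: R3 [q7 AND q18 -> q34]; R6 [q18 AND q19 -> q3]; R7 [q38 AND q31 -> q28]. Adds q34, q3, q28.
Round 3: R10 [q28 AND q34 -> q15]; R11 [q28 -> q8]. Adds q15, q8.
Round 4: R1 [q15 -> q30]; R9 [q15 AND q8 -> q33]. Adds q30, q33.
Round 5: R12 [q30 -> q39]. Adds q39.
Closure: {q12, q13, q15, q18, q19, q24, q28, q3, q30, q31, q32, q33, q34, q38, q39, q7, q8} — 17 facts.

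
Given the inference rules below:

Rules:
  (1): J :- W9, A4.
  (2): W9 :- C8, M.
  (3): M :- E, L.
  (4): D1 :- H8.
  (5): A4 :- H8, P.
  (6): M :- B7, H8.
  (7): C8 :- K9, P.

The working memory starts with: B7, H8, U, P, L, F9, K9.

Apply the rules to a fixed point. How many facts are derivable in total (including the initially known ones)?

13

Round 1: (4) [D1 :- H8.]; (5) [A4 :- H8, P.]; (6) [M :- B7, H8.]; (7) [C8 :- K9, P.]. New: D1, A4, M, C8.
Round 2: (2) [W9 :- C8, M.]. New: W9.
Round 3: (1) [J :- W9, A4.]. New: J.
Closure: {A4, B7, C8, D1, F9, H8, J, K9, L, M, P, U, W9} — 13 facts.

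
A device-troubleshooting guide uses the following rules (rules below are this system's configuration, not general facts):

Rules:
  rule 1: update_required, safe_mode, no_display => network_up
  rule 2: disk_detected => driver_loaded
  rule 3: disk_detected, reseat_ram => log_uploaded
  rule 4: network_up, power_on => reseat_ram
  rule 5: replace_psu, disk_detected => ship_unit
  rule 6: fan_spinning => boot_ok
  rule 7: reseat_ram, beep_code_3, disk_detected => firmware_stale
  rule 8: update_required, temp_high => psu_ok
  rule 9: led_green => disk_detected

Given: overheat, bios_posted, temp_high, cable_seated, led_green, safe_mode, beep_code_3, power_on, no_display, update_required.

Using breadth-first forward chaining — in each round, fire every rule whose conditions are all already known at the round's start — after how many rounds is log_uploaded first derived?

Round 1 fires rule 1, rule 8, rule 9, giving network_up, psu_ok, disk_detected.
Round 2 fires rule 2, rule 4, giving driver_loaded, reseat_ram.
Round 3 fires rule 3, rule 7, giving log_uploaded, firmware_stale.
log_uploaded first appears in round 3.

3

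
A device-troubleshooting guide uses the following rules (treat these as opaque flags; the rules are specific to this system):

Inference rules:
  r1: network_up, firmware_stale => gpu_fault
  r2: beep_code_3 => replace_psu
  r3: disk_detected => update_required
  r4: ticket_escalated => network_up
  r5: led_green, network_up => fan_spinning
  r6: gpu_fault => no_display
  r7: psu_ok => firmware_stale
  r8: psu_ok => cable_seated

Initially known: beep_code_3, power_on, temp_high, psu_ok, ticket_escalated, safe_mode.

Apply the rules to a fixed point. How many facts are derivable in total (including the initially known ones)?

12

Round 1: r2 [beep_code_3 => replace_psu]; r4 [ticket_escalated => network_up]; r7 [psu_ok => firmware_stale]; r8 [psu_ok => cable_seated]. New: replace_psu, network_up, firmware_stale, cable_seated.
Round 2: r1 [network_up, firmware_stale => gpu_fault]. New: gpu_fault.
Round 3: r6 [gpu_fault => no_display]. New: no_display.
Closure: {beep_code_3, cable_seated, firmware_stale, gpu_fault, network_up, no_display, power_on, psu_ok, replace_psu, safe_mode, temp_high, ticket_escalated} — 12 facts.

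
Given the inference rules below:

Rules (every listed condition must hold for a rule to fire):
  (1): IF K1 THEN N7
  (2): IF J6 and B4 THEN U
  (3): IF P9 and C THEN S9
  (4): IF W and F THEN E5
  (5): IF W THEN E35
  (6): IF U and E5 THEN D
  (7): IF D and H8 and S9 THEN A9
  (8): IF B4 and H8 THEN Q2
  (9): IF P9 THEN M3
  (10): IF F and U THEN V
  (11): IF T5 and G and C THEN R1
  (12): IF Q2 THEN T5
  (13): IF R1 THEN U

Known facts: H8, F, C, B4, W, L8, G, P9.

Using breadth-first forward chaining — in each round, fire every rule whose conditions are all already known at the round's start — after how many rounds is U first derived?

4

[1] (3) [IF P9 and C THEN S9]; (4) [IF W and F THEN E5]; (5) [IF W THEN E35]; (8) [IF B4 and H8 THEN Q2]; (9) [IF P9 THEN M3]. ⇒ new: S9, E5, E35, Q2, M3.
[2] (12) [IF Q2 THEN T5]. ⇒ new: T5.
[3] (11) [IF T5 and G and C THEN R1]. ⇒ new: R1.
[4] (13) [IF R1 THEN U]. ⇒ new: U.
U first appears in round 4.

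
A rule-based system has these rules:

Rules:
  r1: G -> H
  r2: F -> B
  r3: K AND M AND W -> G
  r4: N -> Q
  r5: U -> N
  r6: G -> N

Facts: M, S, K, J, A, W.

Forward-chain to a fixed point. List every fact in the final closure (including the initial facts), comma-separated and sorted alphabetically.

A, G, H, J, K, M, N, Q, S, W

Round 1: r3 [K AND M AND W -> G]. New: G.
Round 2: r1 [G -> H]; r6 [G -> N]. New: H, N.
Round 3: r4 [N -> Q]. New: Q.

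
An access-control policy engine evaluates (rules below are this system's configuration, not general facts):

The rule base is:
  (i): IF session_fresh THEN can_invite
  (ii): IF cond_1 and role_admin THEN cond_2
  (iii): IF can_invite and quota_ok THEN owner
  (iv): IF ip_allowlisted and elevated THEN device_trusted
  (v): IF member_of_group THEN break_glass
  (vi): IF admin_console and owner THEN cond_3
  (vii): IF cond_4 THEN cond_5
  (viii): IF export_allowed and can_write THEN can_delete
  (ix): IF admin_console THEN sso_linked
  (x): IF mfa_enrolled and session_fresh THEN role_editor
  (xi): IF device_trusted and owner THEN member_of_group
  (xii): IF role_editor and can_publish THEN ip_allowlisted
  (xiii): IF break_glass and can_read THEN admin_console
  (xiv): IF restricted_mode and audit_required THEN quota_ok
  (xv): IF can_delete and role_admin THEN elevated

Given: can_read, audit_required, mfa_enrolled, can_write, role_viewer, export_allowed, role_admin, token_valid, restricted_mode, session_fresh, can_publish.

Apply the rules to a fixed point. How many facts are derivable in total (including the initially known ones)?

24

Round 1 — (i), (viii), (x), (xiv), derive can_invite, can_delete, role_editor, quota_ok.
Round 2 — (iii), (xii), (xv), derive owner, ip_allowlisted, elevated.
Round 3 — (iv), derive device_trusted.
Round 4 — (xi), derive member_of_group.
Round 5 — (v), derive break_glass.
Round 6 — (xiii), derive admin_console.
Round 7 — (vi), (ix), derive cond_3, sso_linked.
Closure: {admin_console, audit_required, break_glass, can_delete, can_invite, can_publish, can_read, can_write, cond_3, device_trusted, elevated, export_allowed, ip_allowlisted, member_of_group, mfa_enrolled, owner, quota_ok, restricted_mode, role_admin, role_editor, role_viewer, session_fresh, sso_linked, token_valid} — 24 facts.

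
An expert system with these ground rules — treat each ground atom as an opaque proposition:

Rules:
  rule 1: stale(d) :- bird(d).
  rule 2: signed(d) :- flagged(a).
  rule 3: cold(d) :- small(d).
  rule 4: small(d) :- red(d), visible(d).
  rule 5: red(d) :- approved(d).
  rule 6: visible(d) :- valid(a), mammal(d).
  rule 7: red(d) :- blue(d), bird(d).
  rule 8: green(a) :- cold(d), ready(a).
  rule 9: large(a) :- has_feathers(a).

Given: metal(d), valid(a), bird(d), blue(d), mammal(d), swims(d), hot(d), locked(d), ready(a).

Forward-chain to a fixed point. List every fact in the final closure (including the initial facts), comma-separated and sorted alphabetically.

bird(d), blue(d), cold(d), green(a), hot(d), locked(d), mammal(d), metal(d), ready(a), red(d), small(d), stale(d), swims(d), valid(a), visible(d)

[1] rule 1 [stale(d) :- bird(d).]; rule 6 [visible(d) :- valid(a), mammal(d).]; rule 7 [red(d) :- blue(d), bird(d).]. ⇒ new: stale(d), visible(d), red(d).
[2] rule 4 [small(d) :- red(d), visible(d).]. ⇒ new: small(d).
[3] rule 3 [cold(d) :- small(d).]. ⇒ new: cold(d).
[4] rule 8 [green(a) :- cold(d), ready(a).]. ⇒ new: green(a).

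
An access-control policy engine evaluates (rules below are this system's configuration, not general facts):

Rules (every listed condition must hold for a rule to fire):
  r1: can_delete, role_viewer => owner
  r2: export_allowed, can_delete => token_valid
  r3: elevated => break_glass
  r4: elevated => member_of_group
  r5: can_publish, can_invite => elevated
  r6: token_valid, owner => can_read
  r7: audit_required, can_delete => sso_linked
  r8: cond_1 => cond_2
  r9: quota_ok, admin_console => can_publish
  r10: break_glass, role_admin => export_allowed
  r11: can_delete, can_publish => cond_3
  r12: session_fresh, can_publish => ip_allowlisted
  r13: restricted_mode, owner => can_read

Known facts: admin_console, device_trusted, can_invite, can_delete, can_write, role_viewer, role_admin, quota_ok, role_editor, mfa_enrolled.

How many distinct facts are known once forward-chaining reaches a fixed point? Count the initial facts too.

19

Round 1: r1 [can_delete, role_viewer => owner]; r9 [quota_ok, admin_console => can_publish]. Adds owner, can_publish.
Round 2: r5 [can_publish, can_invite => elevated]; r11 [can_delete, can_publish => cond_3]. Adds elevated, cond_3.
Round 3: r3 [elevated => break_glass]; r4 [elevated => member_of_group]. Adds break_glass, member_of_group.
Round 4: r10 [break_glass, role_admin => export_allowed]. Adds export_allowed.
Round 5: r2 [export_allowed, can_delete => token_valid]. Adds token_valid.
Round 6: r6 [token_valid, owner => can_read]. Adds can_read.
Closure: {admin_console, break_glass, can_delete, can_invite, can_publish, can_read, can_write, cond_3, device_trusted, elevated, export_allowed, member_of_group, mfa_enrolled, owner, quota_ok, role_admin, role_editor, role_viewer, token_valid} — 19 facts.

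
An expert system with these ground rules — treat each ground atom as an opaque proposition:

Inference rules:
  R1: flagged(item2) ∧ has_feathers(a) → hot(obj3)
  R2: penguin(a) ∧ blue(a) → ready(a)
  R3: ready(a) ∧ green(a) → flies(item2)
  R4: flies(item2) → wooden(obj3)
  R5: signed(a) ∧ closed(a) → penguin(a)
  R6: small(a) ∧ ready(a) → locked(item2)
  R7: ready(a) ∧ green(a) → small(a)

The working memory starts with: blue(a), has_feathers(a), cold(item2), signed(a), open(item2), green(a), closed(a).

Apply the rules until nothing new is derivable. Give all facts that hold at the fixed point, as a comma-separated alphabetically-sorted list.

blue(a), closed(a), cold(item2), flies(item2), green(a), has_feathers(a), locked(item2), open(item2), penguin(a), ready(a), signed(a), small(a), wooden(obj3)

Round 1: R5 [signed(a) ∧ closed(a) → penguin(a)]. Adds penguin(a).
Round 2: R2 [penguin(a) ∧ blue(a) → ready(a)]. Adds ready(a).
Round 3: R3 [ready(a) ∧ green(a) → flies(item2)]; R7 [ready(a) ∧ green(a) → small(a)]. Adds flies(item2), small(a).
Round 4: R4 [flies(item2) → wooden(obj3)]; R6 [small(a) ∧ ready(a) → locked(item2)]. Adds wooden(obj3), locked(item2).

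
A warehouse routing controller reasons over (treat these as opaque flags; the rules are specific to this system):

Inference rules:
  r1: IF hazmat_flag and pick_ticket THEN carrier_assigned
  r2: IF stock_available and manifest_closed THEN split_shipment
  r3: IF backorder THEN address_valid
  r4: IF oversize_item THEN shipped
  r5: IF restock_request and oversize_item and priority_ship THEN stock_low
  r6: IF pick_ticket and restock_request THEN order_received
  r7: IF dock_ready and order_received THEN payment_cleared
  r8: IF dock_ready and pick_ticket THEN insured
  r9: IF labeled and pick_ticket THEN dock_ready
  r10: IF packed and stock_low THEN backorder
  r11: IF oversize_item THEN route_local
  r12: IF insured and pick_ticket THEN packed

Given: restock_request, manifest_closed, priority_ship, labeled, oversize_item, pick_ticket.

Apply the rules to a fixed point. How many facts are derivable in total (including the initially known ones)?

16

Round 1: r4 [IF oversize_item THEN shipped]; r5 [IF restock_request and oversize_item and priority_ship THEN stock_low]; r6 [IF pick_ticket and restock_request THEN order_received]; r9 [IF labeled and pick_ticket THEN dock_ready]; r11 [IF oversize_item THEN route_local]. New: shipped, stock_low, order_received, dock_ready, route_local.
Round 2: r7 [IF dock_ready and order_received THEN payment_cleared]; r8 [IF dock_ready and pick_ticket THEN insured]. New: payment_cleared, insured.
Round 3: r12 [IF insured and pick_ticket THEN packed]. New: packed.
Round 4: r10 [IF packed and stock_low THEN backorder]. New: backorder.
Round 5: r3 [IF backorder THEN address_valid]. New: address_valid.
Closure: {address_valid, backorder, dock_ready, insured, labeled, manifest_closed, order_received, oversize_item, packed, payment_cleared, pick_ticket, priority_ship, restock_request, route_local, shipped, stock_low} — 16 facts.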